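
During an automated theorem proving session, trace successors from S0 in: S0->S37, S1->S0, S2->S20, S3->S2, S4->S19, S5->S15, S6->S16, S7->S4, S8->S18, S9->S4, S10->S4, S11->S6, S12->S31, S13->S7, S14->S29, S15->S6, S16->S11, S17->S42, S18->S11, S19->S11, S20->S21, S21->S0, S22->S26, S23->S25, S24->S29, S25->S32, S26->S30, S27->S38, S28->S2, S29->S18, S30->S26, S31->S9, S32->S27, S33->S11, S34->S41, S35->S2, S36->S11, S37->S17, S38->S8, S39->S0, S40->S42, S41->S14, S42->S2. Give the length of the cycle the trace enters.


Trace from S0 until a state repeats:
  S0 -> S37 -> S17 -> S42 -> S2 -> S20 -> S21 -> S0
S0 first seen at step 0, revisited at step 7.
Cycle length = 7 - 0 = 7

7


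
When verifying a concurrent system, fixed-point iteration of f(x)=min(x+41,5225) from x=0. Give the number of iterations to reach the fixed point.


Step 1: x=0, cap=5225, increment=41
Step 2: x grows by 41 each step until capped at 5225; fixed point is x=5225
Step 3: iterations = ceil(5225/41) = 128

128


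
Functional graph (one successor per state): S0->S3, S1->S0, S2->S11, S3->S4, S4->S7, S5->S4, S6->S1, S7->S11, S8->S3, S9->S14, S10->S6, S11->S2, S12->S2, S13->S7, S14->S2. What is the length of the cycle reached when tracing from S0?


Trace from S0 until a state repeats:
  S0 -> S3 -> S4 -> S7 -> S11 -> S2 -> S11
S11 first seen at step 4, revisited at step 6.
Cycle length = 6 - 4 = 2

2


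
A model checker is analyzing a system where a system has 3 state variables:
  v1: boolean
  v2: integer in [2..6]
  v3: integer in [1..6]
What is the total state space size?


State space = product of domain sizes of all variables.
Domain sizes:
  v1 (boolean): 2
  v2 (integer in [2..6]): 5
  v3 (integer in [1..6]): 6
Product = 2 * 5 * 6 = 60

60


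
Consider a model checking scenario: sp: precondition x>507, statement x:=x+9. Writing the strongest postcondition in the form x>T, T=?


Formula: sp(P, x:=E) = exists old_x. (x = E[old_x/x]) AND P[old_x/x] (old_x is the value of x before the assignment; eliminate old_x by solving x = E[old_x/x] for old_x)
Step 1: Precondition P: x>507, i.e. old_x > 507
Step 2: Assignment gives x = old_x + 9, so old_x = x - 9
Step 3: Substitute into P: x - 9 > 507
Step 4: Simplify: x > 507+9 = 516

516


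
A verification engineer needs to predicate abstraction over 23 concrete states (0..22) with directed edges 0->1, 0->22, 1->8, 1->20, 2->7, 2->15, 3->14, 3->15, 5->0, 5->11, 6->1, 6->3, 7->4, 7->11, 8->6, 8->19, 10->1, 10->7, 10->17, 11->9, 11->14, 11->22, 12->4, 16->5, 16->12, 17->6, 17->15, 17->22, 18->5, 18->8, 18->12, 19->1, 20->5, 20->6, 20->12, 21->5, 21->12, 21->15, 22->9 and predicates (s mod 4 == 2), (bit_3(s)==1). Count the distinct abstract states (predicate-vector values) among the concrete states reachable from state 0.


BFS from 0:
Concrete reachable: {0, 1, 3, 4, 5, 6, 8, 9, 11, 12, 14, 15, 19, 20, 22}
Abstract via predicates (s mod 4 == 2), (bit_3(s)==1):
  (0,0) <- {0, 1, 3, 4, 5, 19, 20}
  (0,1) <- {8, 9, 11, 12, 15}
  (1,0) <- {6, 22}
  (1,1) <- {14}
Distinct abstract states = 4

4


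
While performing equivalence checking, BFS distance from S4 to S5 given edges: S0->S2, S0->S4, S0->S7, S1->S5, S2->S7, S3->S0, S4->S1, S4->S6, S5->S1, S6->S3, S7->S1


BFS layer-by-layer from S4:
  dist 0: {S4}
  dist 1: {S1, S6}
  dist 2: {S3, S5}
  -> S5 reached at distance 2
Shortest path length = 2

2


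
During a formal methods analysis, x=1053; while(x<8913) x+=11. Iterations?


Step 1: x goes from 1053 toward 8913 by 11; the body runs while x<8913, so iterations = ceil((bound-start)/step)
Step 2: Distance=7860
Step 3: ceil(7860/11)=715

715


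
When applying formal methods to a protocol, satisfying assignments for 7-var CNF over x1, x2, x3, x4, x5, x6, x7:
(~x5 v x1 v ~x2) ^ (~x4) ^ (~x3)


CNF with 3 clauses over 7 vars (128 assignments).
An assignment satisfies CNF iff every clause has >=1 true literal.
Check each row (bits = x1,x2,x3,x4,x5,x6,x7; clause T/F shown):
  row 0 [0000000]: clauses=TTT -> 1
  row 1 [0000001]: clauses=TTT -> 1
  row 2 [0000010]: clauses=TTT -> 1
  row 3 [0000011]: clauses=TTT -> 1
  row 4 [0000100]: clauses=TTT -> 1
  (every remaining row is evaluated the same way; all 128 results are listed next)
Full result column, 8 rows per line (x1,x2,x3,x4 fixed per line; x5,x6,x7 runs 000..111 left to right):
  rows 0-7 [x1,x2,x3,x4=0000]: 11111111  (ones: 8)
  rows 8-15 [x1,x2,x3,x4=0001]: 00000000  (ones: 0)
  rows 16-23 [x1,x2,x3,x4=0010]: 00000000  (ones: 0)
  rows 24-31 [x1,x2,x3,x4=0011]: 00000000  (ones: 0)
  rows 32-39 [x1,x2,x3,x4=0100]: 11110000  (ones: 4)
  rows 40-47 [x1,x2,x3,x4=0101]: 00000000  (ones: 0)
  rows 48-55 [x1,x2,x3,x4=0110]: 00000000  (ones: 0)
  rows 56-63 [x1,x2,x3,x4=0111]: 00000000  (ones: 0)
  rows 64-71 [x1,x2,x3,x4=1000]: 11111111  (ones: 8)
  rows 72-79 [x1,x2,x3,x4=1001]: 00000000  (ones: 0)
  rows 80-87 [x1,x2,x3,x4=1010]: 00000000  (ones: 0)
  rows 88-95 [x1,x2,x3,x4=1011]: 00000000  (ones: 0)
  rows 96-103 [x1,x2,x3,x4=1100]: 11111111  (ones: 8)
  rows 104-111 [x1,x2,x3,x4=1101]: 00000000  (ones: 0)
  rows 112-119 [x1,x2,x3,x4=1110]: 00000000  (ones: 0)
  rows 120-127 [x1,x2,x3,x4=1111]: 00000000  (ones: 0)
Satisfying assignments = 8+0+0+0+4+0+0+0+8+0+0+0+8+0+0+0 = 28

28


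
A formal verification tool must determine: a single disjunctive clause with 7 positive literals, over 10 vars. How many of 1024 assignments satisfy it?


Step 1: Total=2^10=1024
Step 2: Unsat when all 7 false: 2^3=8
Step 3: Sat=1024-8=1016

1016


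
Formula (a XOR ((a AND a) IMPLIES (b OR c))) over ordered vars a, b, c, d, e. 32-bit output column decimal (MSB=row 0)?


Formula: (a XOR ((a AND a) IMPLIES (b OR c))) over a, b, c, d, e (32 rows)
Evaluate each row (bits = a,b,c,d,e, MSB first):
  row 0 [00000]: (0 XOR ((0 AND 0) IMPLIES (0 OR 0))) -> 1
  row 1 [00001]: (0 XOR ((0 AND 0) IMPLIES (0 OR 0))) -> 1
  row 2 [00010]: (0 XOR ((0 AND 0) IMPLIES (0 OR 0))) -> 1
  row 3 [00011]: (0 XOR ((0 AND 0) IMPLIES (0 OR 0))) -> 1
  row 4 [00100]: (0 XOR ((0 AND 0) IMPLIES (0 OR 1))) -> 1
  row 5 [00101]: (0 XOR ((0 AND 0) IMPLIES (0 OR 1))) -> 1
  row 6 [00110]: (0 XOR ((0 AND 0) IMPLIES (0 OR 1))) -> 1
  row 7 [00111]: (0 XOR ((0 AND 0) IMPLIES (0 OR 1))) -> 1
  row 8 [01000]: (0 XOR ((0 AND 0) IMPLIES (1 OR 0))) -> 1
  row 9 [01001]: (0 XOR ((0 AND 0) IMPLIES (1 OR 0))) -> 1
  row 10 [01010]: (0 XOR ((0 AND 0) IMPLIES (1 OR 0))) -> 1
  row 11 [01011]: (0 XOR ((0 AND 0) IMPLIES (1 OR 0))) -> 1
  row 12 [01100]: (0 XOR ((0 AND 0) IMPLIES (1 OR 1))) -> 1
  row 13 [01101]: (0 XOR ((0 AND 0) IMPLIES (1 OR 1))) -> 1
  row 14 [01110]: (0 XOR ((0 AND 0) IMPLIES (1 OR 1))) -> 1
  row 15 [01111]: (0 XOR ((0 AND 0) IMPLIES (1 OR 1))) -> 1
  row 16 [10000]: (1 XOR ((1 AND 1) IMPLIES (0 OR 0))) -> 1
  row 17 [10001]: (1 XOR ((1 AND 1) IMPLIES (0 OR 0))) -> 1
  row 18 [10010]: (1 XOR ((1 AND 1) IMPLIES (0 OR 0))) -> 1
  row 19 [10011]: (1 XOR ((1 AND 1) IMPLIES (0 OR 0))) -> 1
  row 20 [10100]: (1 XOR ((1 AND 1) IMPLIES (0 OR 1))) -> 0
  row 21 [10101]: (1 XOR ((1 AND 1) IMPLIES (0 OR 1))) -> 0
  row 22 [10110]: (1 XOR ((1 AND 1) IMPLIES (0 OR 1))) -> 0
  row 23 [10111]: (1 XOR ((1 AND 1) IMPLIES (0 OR 1))) -> 0
  row 24 [11000]: (1 XOR ((1 AND 1) IMPLIES (1 OR 0))) -> 0
  row 25 [11001]: (1 XOR ((1 AND 1) IMPLIES (1 OR 0))) -> 0
  row 26 [11010]: (1 XOR ((1 AND 1) IMPLIES (1 OR 0))) -> 0
  row 27 [11011]: (1 XOR ((1 AND 1) IMPLIES (1 OR 0))) -> 0
  row 28 [11100]: (1 XOR ((1 AND 1) IMPLIES (1 OR 1))) -> 0
  row 29 [11101]: (1 XOR ((1 AND 1) IMPLIES (1 OR 1))) -> 0
  row 30 [11110]: (1 XOR ((1 AND 1) IMPLIES (1 OR 1))) -> 0
  row 31 [11111]: (1 XOR ((1 AND 1) IMPLIES (1 OR 1))) -> 0
Full result column, 4 rows per line (a,b,c fixed per line; d,e runs 00..11 left to right):
  rows 0-3 [a,b,c=000]: 1111  = hex F
  rows 4-7 [a,b,c=001]: 1111  = hex F
  rows 8-11 [a,b,c=010]: 1111  = hex F
  rows 12-15 [a,b,c=011]: 1111  = hex F
  rows 16-19 [a,b,c=100]: 1111  = hex F
  rows 20-23 [a,b,c=101]: 0000  = hex 0
  rows 24-27 [a,b,c=110]: 0000  = hex 0
  rows 28-31 [a,b,c=111]: 0000  = hex 0
Output column (row 0 .. row 31) = 11111111111111111111000000000000
Output column grouped in 4s = 1111 1111 1111 1111 1111 0000 0000 0000 = 0xFFFFF000
Convert to decimal digit by digit (value = value*16 + digit):
  F -> 15
  15*16 + 15 (F) = 255
  255*16 + 15 (F) = 4095
  4095*16 + 15 (F) = 65535
  65535*16 + 15 (F) = 1048575
  1048575*16 + 0 = 16777200
  16777200*16 + 0 = 268435200
  268435200*16 + 0 = 4294963200
Decimal = 4294963200

4294963200


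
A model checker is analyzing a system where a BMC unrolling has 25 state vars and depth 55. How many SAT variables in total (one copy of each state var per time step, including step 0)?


BMC unrolls to depth k, creating one copy of each state var for steps 0..k.
Step count = 55 + 1 = 56 (steps 0 through 55)
Vars per step = 25
Total = 25 * 56 = 1400

1400


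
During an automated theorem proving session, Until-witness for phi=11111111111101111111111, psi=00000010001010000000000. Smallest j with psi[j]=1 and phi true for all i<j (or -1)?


(phi U psi) at 0: need smallest j with psi[j]=1 and phi[i]=1 for all i in [0,j).
Scan from step 0:
  step 0: phi=1, psi=0 -> continue
  step 1: phi=1, psi=0 -> continue
  step 2: phi=1, psi=0 -> continue
  step 3: phi=1, psi=0 -> continue
  step 6: psi=1 and phi held for [0,6) -> witness found
Witness step = 6

6


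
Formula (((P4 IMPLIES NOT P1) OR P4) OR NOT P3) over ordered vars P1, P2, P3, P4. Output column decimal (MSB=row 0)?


Formula: (((P4 IMPLIES NOT P1) OR P4) OR NOT P3) over P1, P2, P3, P4 (16 rows)
Evaluate each row (bits = P1,P2,P3,P4, MSB first):
  row 0 [0000]: (((0 IMPLIES NOT 0) OR 0) OR NOT 0) -> 1
  row 1 [0001]: (((1 IMPLIES NOT 0) OR 1) OR NOT 0) -> 1
  row 2 [0010]: (((0 IMPLIES NOT 0) OR 0) OR NOT 1) -> 1
  row 3 [0011]: (((1 IMPLIES NOT 0) OR 1) OR NOT 1) -> 1
  row 4 [0100]: (((0 IMPLIES NOT 0) OR 0) OR NOT 0) -> 1
  row 5 [0101]: (((1 IMPLIES NOT 0) OR 1) OR NOT 0) -> 1
  row 6 [0110]: (((0 IMPLIES NOT 0) OR 0) OR NOT 1) -> 1
  row 7 [0111]: (((1 IMPLIES NOT 0) OR 1) OR NOT 1) -> 1
  row 8 [1000]: (((0 IMPLIES NOT 1) OR 0) OR NOT 0) -> 1
  row 9 [1001]: (((1 IMPLIES NOT 1) OR 1) OR NOT 0) -> 1
  row 10 [1010]: (((0 IMPLIES NOT 1) OR 0) OR NOT 1) -> 1
  row 11 [1011]: (((1 IMPLIES NOT 1) OR 1) OR NOT 1) -> 1
  row 12 [1100]: (((0 IMPLIES NOT 1) OR 0) OR NOT 0) -> 1
  row 13 [1101]: (((1 IMPLIES NOT 1) OR 1) OR NOT 0) -> 1
  row 14 [1110]: (((0 IMPLIES NOT 1) OR 0) OR NOT 1) -> 1
  row 15 [1111]: (((1 IMPLIES NOT 1) OR 1) OR NOT 1) -> 1
Full result column, 4 rows per line (P1,P2 fixed per line; P3,P4 runs 00..11 left to right):
  rows 0-3 [P1,P2=00]: 1111  = hex F
  rows 4-7 [P1,P2=01]: 1111  = hex F
  rows 8-11 [P1,P2=10]: 1111  = hex F
  rows 12-15 [P1,P2=11]: 1111  = hex F
Output column (row 0 .. row 15) = 1111111111111111
Output column grouped in 4s = 1111 1111 1111 1111 = 0xFFFF
Convert to decimal digit by digit (value = value*16 + digit):
  F -> 15
  15*16 + 15 (F) = 255
  255*16 + 15 (F) = 4095
  4095*16 + 15 (F) = 65535
Decimal = 65535

65535


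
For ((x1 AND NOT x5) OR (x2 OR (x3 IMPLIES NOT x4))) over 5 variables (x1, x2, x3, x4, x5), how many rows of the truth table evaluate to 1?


Formula: ((x1 AND NOT x5) OR (x2 OR (x3 IMPLIES NOT x4))) over 5 vars (32 rows)
Evaluate each row (x1, x2, x3, x4, x5 as bits, MSB first):
  row 0 [00000]: ((0 AND NOT 0) OR (0 OR (0 IMPLIES NOT 0))) -> 1
  row 1 [00001]: ((0 AND NOT 1) OR (0 OR (0 IMPLIES NOT 0))) -> 1
  row 2 [00010]: ((0 AND NOT 0) OR (0 OR (0 IMPLIES NOT 1))) -> 1
  row 3 [00011]: ((0 AND NOT 1) OR (0 OR (0 IMPLIES NOT 1))) -> 1
  row 4 [00100]: ((0 AND NOT 0) OR (0 OR (1 IMPLIES NOT 0))) -> 1
  row 5 [00101]: ((0 AND NOT 1) OR (0 OR (1 IMPLIES NOT 0))) -> 1
  row 6 [00110]: ((0 AND NOT 0) OR (0 OR (1 IMPLIES NOT 1))) -> 0
  row 7 [00111]: ((0 AND NOT 1) OR (0 OR (1 IMPLIES NOT 1))) -> 0
  row 8 [01000]: ((0 AND NOT 0) OR (1 OR (0 IMPLIES NOT 0))) -> 1
  row 9 [01001]: ((0 AND NOT 1) OR (1 OR (0 IMPLIES NOT 0))) -> 1
  row 10 [01010]: ((0 AND NOT 0) OR (1 OR (0 IMPLIES NOT 1))) -> 1
  row 11 [01011]: ((0 AND NOT 1) OR (1 OR (0 IMPLIES NOT 1))) -> 1
  row 12 [01100]: ((0 AND NOT 0) OR (1 OR (1 IMPLIES NOT 0))) -> 1
  row 13 [01101]: ((0 AND NOT 1) OR (1 OR (1 IMPLIES NOT 0))) -> 1
  row 14 [01110]: ((0 AND NOT 0) OR (1 OR (1 IMPLIES NOT 1))) -> 1
  row 15 [01111]: ((0 AND NOT 1) OR (1 OR (1 IMPLIES NOT 1))) -> 1
  row 16 [10000]: ((1 AND NOT 0) OR (0 OR (0 IMPLIES NOT 0))) -> 1
  row 17 [10001]: ((1 AND NOT 1) OR (0 OR (0 IMPLIES NOT 0))) -> 1
  row 18 [10010]: ((1 AND NOT 0) OR (0 OR (0 IMPLIES NOT 1))) -> 1
  row 19 [10011]: ((1 AND NOT 1) OR (0 OR (0 IMPLIES NOT 1))) -> 1
  row 20 [10100]: ((1 AND NOT 0) OR (0 OR (1 IMPLIES NOT 0))) -> 1
  row 21 [10101]: ((1 AND NOT 1) OR (0 OR (1 IMPLIES NOT 0))) -> 1
  row 22 [10110]: ((1 AND NOT 0) OR (0 OR (1 IMPLIES NOT 1))) -> 1
  row 23 [10111]: ((1 AND NOT 1) OR (0 OR (1 IMPLIES NOT 1))) -> 0
  row 24 [11000]: ((1 AND NOT 0) OR (1 OR (0 IMPLIES NOT 0))) -> 1
  row 25 [11001]: ((1 AND NOT 1) OR (1 OR (0 IMPLIES NOT 0))) -> 1
  row 26 [11010]: ((1 AND NOT 0) OR (1 OR (0 IMPLIES NOT 1))) -> 1
  row 27 [11011]: ((1 AND NOT 1) OR (1 OR (0 IMPLIES NOT 1))) -> 1
  row 28 [11100]: ((1 AND NOT 0) OR (1 OR (1 IMPLIES NOT 0))) -> 1
  row 29 [11101]: ((1 AND NOT 1) OR (1 OR (1 IMPLIES NOT 0))) -> 1
  row 30 [11110]: ((1 AND NOT 0) OR (1 OR (1 IMPLIES NOT 1))) -> 1
  row 31 [11111]: ((1 AND NOT 1) OR (1 OR (1 IMPLIES NOT 1))) -> 1
Full result column, 8 rows per line (x1,x2 fixed per line; x3,x4,x5 runs 000..111 left to right):
  rows 0-7 [x1,x2=00]: 11111100  (ones: 6)
  rows 8-15 [x1,x2=01]: 11111111  (ones: 8)
  rows 16-23 [x1,x2=10]: 11111110  (ones: 7)
  rows 24-31 [x1,x2=11]: 11111111  (ones: 8)
Count of 1-rows = 6+8+7+8 = 29

29


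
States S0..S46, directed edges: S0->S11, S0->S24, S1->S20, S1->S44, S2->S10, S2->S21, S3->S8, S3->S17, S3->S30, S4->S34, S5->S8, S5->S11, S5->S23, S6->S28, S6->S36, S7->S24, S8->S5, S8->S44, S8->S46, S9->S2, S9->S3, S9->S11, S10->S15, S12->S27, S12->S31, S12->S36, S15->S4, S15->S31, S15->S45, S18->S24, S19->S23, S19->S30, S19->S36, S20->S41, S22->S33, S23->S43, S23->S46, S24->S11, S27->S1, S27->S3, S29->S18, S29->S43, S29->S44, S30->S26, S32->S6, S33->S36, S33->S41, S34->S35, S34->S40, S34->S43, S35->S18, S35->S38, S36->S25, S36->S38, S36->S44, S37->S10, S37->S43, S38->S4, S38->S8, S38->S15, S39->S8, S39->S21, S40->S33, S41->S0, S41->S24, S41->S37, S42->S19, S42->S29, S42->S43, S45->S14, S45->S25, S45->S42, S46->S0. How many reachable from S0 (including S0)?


BFS from S0:
  layer 0: {S0}
  layer 1: {S11, S24}
Reachable set: {S0, S11, S24}
Count = 3

3


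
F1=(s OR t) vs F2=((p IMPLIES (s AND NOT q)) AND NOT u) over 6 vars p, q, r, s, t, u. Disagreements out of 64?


F1 = (s OR t)
F2 = ((p IMPLIES (s AND NOT q)) AND NOT u)
Evaluate both on each of 64 rows (bits = p,q,r,s,t,u):
  row 0 [000000]: F1=0 F2=1 (differ) -> 1
  row 1 [000001]: F1=0 F2=0 -> 0
  row 2 [000010]: F1=1 F2=1 -> 0
  row 3 [000011]: F1=1 F2=0 (differ) -> 1
  row 4 [000100]: F1=1 F2=1 -> 0
  (every remaining row is evaluated the same way; all 64 results are listed next)
Full result column, 8 rows per line (p,q,r fixed per line; s,t,u runs 000..111 left to right):
  rows 0-7 [p,q,r=000]: 10010101  (ones: 4)
  rows 8-15 [p,q,r=001]: 10010101  (ones: 4)
  rows 16-23 [p,q,r=010]: 10010101  (ones: 4)
  rows 24-31 [p,q,r=011]: 10010101  (ones: 4)
  rows 32-39 [p,q,r=100]: 00110101  (ones: 4)
  rows 40-47 [p,q,r=101]: 00110101  (ones: 4)
  rows 48-55 [p,q,r=110]: 00111111  (ones: 6)
  rows 56-63 [p,q,r=111]: 00111111  (ones: 6)
Disagreements = 4+4+4+4+4+4+6+6 = 36

36


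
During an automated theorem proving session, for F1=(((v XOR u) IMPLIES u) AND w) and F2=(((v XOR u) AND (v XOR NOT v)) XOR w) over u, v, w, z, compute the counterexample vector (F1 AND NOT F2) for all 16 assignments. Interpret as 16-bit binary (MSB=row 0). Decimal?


F1 = (((v XOR u) IMPLIES u) AND w)
F2 = (((v XOR u) AND (v XOR NOT v)) XOR w)
Counterexample to F1=>F2 is where F1=1 and F2=0.
Evaluate each row (bits = u,v,w,z, MSB first):
  row 0 [0000]: F1=0 F2=0 -> F1&~F2 -> 0
  row 1 [0001]: F1=0 F2=0 -> F1&~F2 -> 0
  row 2 [0010]: F1=1 F2=1 -> F1&~F2 -> 0
  row 3 [0011]: F1=1 F2=1 -> F1&~F2 -> 0
  row 4 [0100]: F1=0 F2=1 -> F1&~F2 -> 0
  row 5 [0101]: F1=0 F2=1 -> F1&~F2 -> 0
  row 6 [0110]: F1=0 F2=0 -> F1&~F2 -> 0
  row 7 [0111]: F1=0 F2=0 -> F1&~F2 -> 0
  row 8 [1000]: F1=0 F2=1 -> F1&~F2 -> 0
  row 9 [1001]: F1=0 F2=1 -> F1&~F2 -> 0
  row 10 [1010]: F1=1 F2=0 -> F1&~F2 -> 1
  row 11 [1011]: F1=1 F2=0 -> F1&~F2 -> 1
  row 12 [1100]: F1=0 F2=0 -> F1&~F2 -> 0
  row 13 [1101]: F1=0 F2=0 -> F1&~F2 -> 0
  row 14 [1110]: F1=1 F2=1 -> F1&~F2 -> 0
  row 15 [1111]: F1=1 F2=1 -> F1&~F2 -> 0
Full result column, 4 rows per line (u,v fixed per line; w,z runs 00..11 left to right):
  rows 0-3 [u,v=00]: 0000  = hex 0
  rows 4-7 [u,v=01]: 0000  = hex 0
  rows 8-11 [u,v=10]: 0011  = hex 3
  rows 12-15 [u,v=11]: 0000  = hex 0
Counterexample vector (row 0 .. row 15) = 0000000000110000
Output column grouped in 4s = 0000 0000 0011 0000 = 0x0030
Convert to decimal digit by digit (value = value*16 + digit):
  0 -> 0
  0*16 + 0 = 0
  0*16 + 3 = 3
  3*16 + 0 = 48
Decimal = 48

48


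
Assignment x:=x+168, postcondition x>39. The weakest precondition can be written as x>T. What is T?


Formula: wp(x:=E, P) = P[E/x] (substitute E for x in postcondition)
Step 1: Postcondition: x>39
Step 2: Substitute x+168 for x: x+168>39
Step 3: Solve for x: x > 39-168 = -129

-129


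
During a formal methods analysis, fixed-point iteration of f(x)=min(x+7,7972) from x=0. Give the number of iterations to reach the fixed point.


Step 1: x=0, cap=7972, increment=7
Step 2: x grows by 7 each step until capped at 7972; fixed point is x=7972
Step 3: iterations = ceil(7972/7) = 1139

1139


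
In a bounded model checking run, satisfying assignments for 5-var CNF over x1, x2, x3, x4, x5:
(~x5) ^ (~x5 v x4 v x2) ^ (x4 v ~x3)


CNF with 3 clauses over 5 vars (32 assignments).
An assignment satisfies CNF iff every clause has >=1 true literal.
Check each row (bits = x1,x2,x3,x4,x5; clause T/F shown):
  row 0 [00000]: clauses=TTT -> 1
  row 1 [00001]: clauses=FFT -> 0
  row 2 [00010]: clauses=TTT -> 1
  row 3 [00011]: clauses=FTT -> 0
  row 4 [00100]: clauses=TTF -> 0
  row 5 [00101]: clauses=FFF -> 0
  row 6 [00110]: clauses=TTT -> 1
  row 7 [00111]: clauses=FTT -> 0
  row 8 [01000]: clauses=TTT -> 1
  row 9 [01001]: clauses=FTT -> 0
  row 10 [01010]: clauses=TTT -> 1
  row 11 [01011]: clauses=FTT -> 0
  row 12 [01100]: clauses=TTF -> 0
  row 13 [01101]: clauses=FTF -> 0
  row 14 [01110]: clauses=TTT -> 1
  row 15 [01111]: clauses=FTT -> 0
  row 16 [10000]: clauses=TTT -> 1
  row 17 [10001]: clauses=FFT -> 0
  row 18 [10010]: clauses=TTT -> 1
  row 19 [10011]: clauses=FTT -> 0
  row 20 [10100]: clauses=TTF -> 0
  row 21 [10101]: clauses=FFF -> 0
  row 22 [10110]: clauses=TTT -> 1
  row 23 [10111]: clauses=FTT -> 0
  row 24 [11000]: clauses=TTT -> 1
  row 25 [11001]: clauses=FTT -> 0
  row 26 [11010]: clauses=TTT -> 1
  row 27 [11011]: clauses=FTT -> 0
  row 28 [11100]: clauses=TTF -> 0
  row 29 [11101]: clauses=FTF -> 0
  row 30 [11110]: clauses=TTT -> 1
  row 31 [11111]: clauses=FTT -> 0
Full result column, 8 rows per line (x1,x2 fixed per line; x3,x4,x5 runs 000..111 left to right):
  rows 0-7 [x1,x2=00]: 10100010  (ones: 3)
  rows 8-15 [x1,x2=01]: 10100010  (ones: 3)
  rows 16-23 [x1,x2=10]: 10100010  (ones: 3)
  rows 24-31 [x1,x2=11]: 10100010  (ones: 3)
Satisfying assignments = 3+3+3+3 = 12

12


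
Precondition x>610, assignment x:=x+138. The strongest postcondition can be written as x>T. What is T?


Formula: sp(P, x:=E) = exists old_x. (x = E[old_x/x]) AND P[old_x/x] (old_x is the value of x before the assignment; eliminate old_x by solving x = E[old_x/x] for old_x)
Step 1: Precondition P: x>610, i.e. old_x > 610
Step 2: Assignment gives x = old_x + 138, so old_x = x - 138
Step 3: Substitute into P: x - 138 > 610
Step 4: Simplify: x > 610+138 = 748

748


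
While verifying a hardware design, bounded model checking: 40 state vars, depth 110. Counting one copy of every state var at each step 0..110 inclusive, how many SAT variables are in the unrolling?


BMC unrolls to depth k, creating one copy of each state var for steps 0..k.
Step count = 110 + 1 = 111 (steps 0 through 110)
Vars per step = 40
Total = 40 * 111 = 4440

4440


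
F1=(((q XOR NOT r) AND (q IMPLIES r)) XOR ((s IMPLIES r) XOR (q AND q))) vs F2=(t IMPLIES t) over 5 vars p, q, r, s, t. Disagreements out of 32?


F1 = (((q XOR NOT r) AND (q IMPLIES r)) XOR ((s IMPLIES r) XOR (q AND q)))
F2 = (t IMPLIES t)
Evaluate both on each of 32 rows (bits = p,q,r,s,t):
  row 0 [00000]: F1=0 F2=1 (differ) -> 1
  row 1 [00001]: F1=0 F2=1 (differ) -> 1
  row 2 [00010]: F1=1 F2=1 -> 0
  row 3 [00011]: F1=1 F2=1 -> 0
  row 4 [00100]: F1=1 F2=1 -> 0
  row 5 [00101]: F1=1 F2=1 -> 0
  row 6 [00110]: F1=1 F2=1 -> 0
  row 7 [00111]: F1=1 F2=1 -> 0
  row 8 [01000]: F1=0 F2=1 (differ) -> 1
  row 9 [01001]: F1=0 F2=1 (differ) -> 1
  row 10 [01010]: F1=1 F2=1 -> 0
  row 11 [01011]: F1=1 F2=1 -> 0
  row 12 [01100]: F1=1 F2=1 -> 0
  row 13 [01101]: F1=1 F2=1 -> 0
  row 14 [01110]: F1=1 F2=1 -> 0
  row 15 [01111]: F1=1 F2=1 -> 0
  row 16 [10000]: F1=0 F2=1 (differ) -> 1
  row 17 [10001]: F1=0 F2=1 (differ) -> 1
  row 18 [10010]: F1=1 F2=1 -> 0
  row 19 [10011]: F1=1 F2=1 -> 0
  row 20 [10100]: F1=1 F2=1 -> 0
  row 21 [10101]: F1=1 F2=1 -> 0
  row 22 [10110]: F1=1 F2=1 -> 0
  row 23 [10111]: F1=1 F2=1 -> 0
  row 24 [11000]: F1=0 F2=1 (differ) -> 1
  row 25 [11001]: F1=0 F2=1 (differ) -> 1
  row 26 [11010]: F1=1 F2=1 -> 0
  row 27 [11011]: F1=1 F2=1 -> 0
  row 28 [11100]: F1=1 F2=1 -> 0
  row 29 [11101]: F1=1 F2=1 -> 0
  row 30 [11110]: F1=1 F2=1 -> 0
  row 31 [11111]: F1=1 F2=1 -> 0
Full result column, 8 rows per line (p,q fixed per line; r,s,t runs 000..111 left to right):
  rows 0-7 [p,q=00]: 11000000  (ones: 2)
  rows 8-15 [p,q=01]: 11000000  (ones: 2)
  rows 16-23 [p,q=10]: 11000000  (ones: 2)
  rows 24-31 [p,q=11]: 11000000  (ones: 2)
Disagreements = 2+2+2+2 = 8

8


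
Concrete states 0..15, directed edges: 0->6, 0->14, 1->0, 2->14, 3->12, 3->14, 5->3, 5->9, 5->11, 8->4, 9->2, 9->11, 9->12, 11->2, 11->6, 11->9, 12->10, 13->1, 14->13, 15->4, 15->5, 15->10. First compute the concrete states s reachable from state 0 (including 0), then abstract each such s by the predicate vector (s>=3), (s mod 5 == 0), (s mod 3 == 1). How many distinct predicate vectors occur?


BFS from 0:
Concrete reachable: {0, 1, 6, 13, 14}
Abstract via predicates (s>=3), (s mod 5 == 0), (s mod 3 == 1):
  (0,0,1) <- {1}
  (0,1,0) <- {0}
  (1,0,0) <- {6, 14}
  (1,0,1) <- {13}
Distinct abstract states = 4

4


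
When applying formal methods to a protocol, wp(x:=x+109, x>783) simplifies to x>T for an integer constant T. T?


Formula: wp(x:=E, P) = P[E/x] (substitute E for x in postcondition)
Step 1: Postcondition: x>783
Step 2: Substitute x+109 for x: x+109>783
Step 3: Solve for x: x > 783-109 = 674

674


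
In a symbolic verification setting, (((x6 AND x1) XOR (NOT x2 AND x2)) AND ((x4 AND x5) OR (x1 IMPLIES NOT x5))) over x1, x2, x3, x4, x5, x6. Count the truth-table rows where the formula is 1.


Formula: (((x6 AND x1) XOR (NOT x2 AND x2)) AND ((x4 AND x5) OR (x1 IMPLIES NOT x5))) over 6 vars (64 rows)
Evaluate each row (x1, x2, x3, x4, x5, x6 as bits, MSB first):
  row 0 [000000]: (((0 AND 0) XOR (NOT 0 AND 0)) AND ((0 AND 0) OR (0 IMPLIES NOT 0))) -> 0
  row 1 [000001]: (((1 AND 0) XOR (NOT 0 AND 0)) AND ((0 AND 0) OR (0 IMPLIES NOT 0))) -> 0
  row 2 [000010]: (((0 AND 0) XOR (NOT 0 AND 0)) AND ((0 AND 1) OR (0 IMPLIES NOT 1))) -> 0
  row 3 [000011]: (((1 AND 0) XOR (NOT 0 AND 0)) AND ((0 AND 1) OR (0 IMPLIES NOT 1))) -> 0
  row 4 [000100]: (((0 AND 0) XOR (NOT 0 AND 0)) AND ((1 AND 0) OR (0 IMPLIES NOT 0))) -> 0
  (every remaining row is evaluated the same way; all 64 results are listed next)
Full result column, 8 rows per line (x1,x2,x3 fixed per line; x4,x5,x6 runs 000..111 left to right):
  rows 0-7 [x1,x2,x3=000]: 00000000  (ones: 0)
  rows 8-15 [x1,x2,x3=001]: 00000000  (ones: 0)
  rows 16-23 [x1,x2,x3=010]: 00000000  (ones: 0)
  rows 24-31 [x1,x2,x3=011]: 00000000  (ones: 0)
  rows 32-39 [x1,x2,x3=100]: 01000101  (ones: 3)
  rows 40-47 [x1,x2,x3=101]: 01000101  (ones: 3)
  rows 48-55 [x1,x2,x3=110]: 01000101  (ones: 3)
  rows 56-63 [x1,x2,x3=111]: 01000101  (ones: 3)
Count of 1-rows = 0+0+0+0+3+3+3+3 = 12

12


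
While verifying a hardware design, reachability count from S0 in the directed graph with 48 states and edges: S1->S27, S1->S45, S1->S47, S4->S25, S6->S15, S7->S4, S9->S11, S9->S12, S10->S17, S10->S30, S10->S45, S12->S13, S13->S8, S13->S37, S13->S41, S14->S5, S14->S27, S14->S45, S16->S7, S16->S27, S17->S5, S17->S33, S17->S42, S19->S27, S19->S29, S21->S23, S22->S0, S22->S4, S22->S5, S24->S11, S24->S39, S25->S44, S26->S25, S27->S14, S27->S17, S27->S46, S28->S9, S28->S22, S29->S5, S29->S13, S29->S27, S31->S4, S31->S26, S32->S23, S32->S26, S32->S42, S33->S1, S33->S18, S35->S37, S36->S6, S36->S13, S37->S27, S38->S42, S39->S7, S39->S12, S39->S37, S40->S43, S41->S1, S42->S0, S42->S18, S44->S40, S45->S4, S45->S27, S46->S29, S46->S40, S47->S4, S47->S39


BFS from S0:
  layer 0: {S0}
Reachable set: {S0}
Count = 1

1


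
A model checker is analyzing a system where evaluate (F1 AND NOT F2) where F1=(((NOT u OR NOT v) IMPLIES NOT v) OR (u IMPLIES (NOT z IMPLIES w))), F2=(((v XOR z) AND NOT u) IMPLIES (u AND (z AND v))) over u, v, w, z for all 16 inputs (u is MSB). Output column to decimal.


F1 = (((NOT u OR NOT v) IMPLIES NOT v) OR (u IMPLIES (NOT z IMPLIES w)))
F2 = (((v XOR z) AND NOT u) IMPLIES (u AND (z AND v)))
Counterexample to F1=>F2 is where F1=1 and F2=0.
Evaluate each row (bits = u,v,w,z, MSB first):
  row 0 [0000]: F1=1 F2=1 -> F1&~F2 -> 0
  row 1 [0001]: F1=1 F2=0 -> F1&~F2 -> 1
  row 2 [0010]: F1=1 F2=1 -> F1&~F2 -> 0
  row 3 [0011]: F1=1 F2=0 -> F1&~F2 -> 1
  row 4 [0100]: F1=1 F2=0 -> F1&~F2 -> 1
  row 5 [0101]: F1=1 F2=1 -> F1&~F2 -> 0
  row 6 [0110]: F1=1 F2=0 -> F1&~F2 -> 1
  row 7 [0111]: F1=1 F2=1 -> F1&~F2 -> 0
  row 8 [1000]: F1=1 F2=1 -> F1&~F2 -> 0
  row 9 [1001]: F1=1 F2=1 -> F1&~F2 -> 0
  row 10 [1010]: F1=1 F2=1 -> F1&~F2 -> 0
  row 11 [1011]: F1=1 F2=1 -> F1&~F2 -> 0
  row 12 [1100]: F1=1 F2=1 -> F1&~F2 -> 0
  row 13 [1101]: F1=1 F2=1 -> F1&~F2 -> 0
  row 14 [1110]: F1=1 F2=1 -> F1&~F2 -> 0
  row 15 [1111]: F1=1 F2=1 -> F1&~F2 -> 0
Full result column, 4 rows per line (u,v fixed per line; w,z runs 00..11 left to right):
  rows 0-3 [u,v=00]: 0101  = hex 5
  rows 4-7 [u,v=01]: 1010  = hex A
  rows 8-11 [u,v=10]: 0000  = hex 0
  rows 12-15 [u,v=11]: 0000  = hex 0
Counterexample vector (row 0 .. row 15) = 0101101000000000
Output column grouped in 4s = 0101 1010 0000 0000 = 0x5A00
Convert to decimal digit by digit (value = value*16 + digit):
  5 -> 5
  5*16 + 10 (A) = 90
  90*16 + 0 = 1440
  1440*16 + 0 = 23040
Decimal = 23040

23040


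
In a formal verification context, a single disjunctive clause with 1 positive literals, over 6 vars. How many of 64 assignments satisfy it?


Step 1: Total=2^6=64
Step 2: Unsat when all 1 false: 2^5=32
Step 3: Sat=64-32=32

32


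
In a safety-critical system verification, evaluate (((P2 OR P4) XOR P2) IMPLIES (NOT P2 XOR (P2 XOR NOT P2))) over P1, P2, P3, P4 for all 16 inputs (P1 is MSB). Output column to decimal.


Formula: (((P2 OR P4) XOR P2) IMPLIES (NOT P2 XOR (P2 XOR NOT P2))) over P1, P2, P3, P4 (16 rows)
Evaluate each row (bits = P1,P2,P3,P4, MSB first):
  row 0 [0000]: (((0 OR 0) XOR 0) IMPLIES (NOT 0 XOR (0 XOR NOT 0))) -> 1
  row 1 [0001]: (((0 OR 1) XOR 0) IMPLIES (NOT 0 XOR (0 XOR NOT 0))) -> 0
  row 2 [0010]: (((0 OR 0) XOR 0) IMPLIES (NOT 0 XOR (0 XOR NOT 0))) -> 1
  row 3 [0011]: (((0 OR 1) XOR 0) IMPLIES (NOT 0 XOR (0 XOR NOT 0))) -> 0
  row 4 [0100]: (((1 OR 0) XOR 1) IMPLIES (NOT 1 XOR (1 XOR NOT 1))) -> 1
  row 5 [0101]: (((1 OR 1) XOR 1) IMPLIES (NOT 1 XOR (1 XOR NOT 1))) -> 1
  row 6 [0110]: (((1 OR 0) XOR 1) IMPLIES (NOT 1 XOR (1 XOR NOT 1))) -> 1
  row 7 [0111]: (((1 OR 1) XOR 1) IMPLIES (NOT 1 XOR (1 XOR NOT 1))) -> 1
  row 8 [1000]: (((0 OR 0) XOR 0) IMPLIES (NOT 0 XOR (0 XOR NOT 0))) -> 1
  row 9 [1001]: (((0 OR 1) XOR 0) IMPLIES (NOT 0 XOR (0 XOR NOT 0))) -> 0
  row 10 [1010]: (((0 OR 0) XOR 0) IMPLIES (NOT 0 XOR (0 XOR NOT 0))) -> 1
  row 11 [1011]: (((0 OR 1) XOR 0) IMPLIES (NOT 0 XOR (0 XOR NOT 0))) -> 0
  row 12 [1100]: (((1 OR 0) XOR 1) IMPLIES (NOT 1 XOR (1 XOR NOT 1))) -> 1
  row 13 [1101]: (((1 OR 1) XOR 1) IMPLIES (NOT 1 XOR (1 XOR NOT 1))) -> 1
  row 14 [1110]: (((1 OR 0) XOR 1) IMPLIES (NOT 1 XOR (1 XOR NOT 1))) -> 1
  row 15 [1111]: (((1 OR 1) XOR 1) IMPLIES (NOT 1 XOR (1 XOR NOT 1))) -> 1
Full result column, 4 rows per line (P1,P2 fixed per line; P3,P4 runs 00..11 left to right):
  rows 0-3 [P1,P2=00]: 1010  = hex A
  rows 4-7 [P1,P2=01]: 1111  = hex F
  rows 8-11 [P1,P2=10]: 1010  = hex A
  rows 12-15 [P1,P2=11]: 1111  = hex F
Output column (row 0 .. row 15) = 1010111110101111
Output column grouped in 4s = 1010 1111 1010 1111 = 0xAFAF
Convert to decimal digit by digit (value = value*16 + digit):
  A -> 10
  10*16 + 15 (F) = 175
  175*16 + 10 (A) = 2810
  2810*16 + 15 (F) = 44975
Decimal = 44975

44975


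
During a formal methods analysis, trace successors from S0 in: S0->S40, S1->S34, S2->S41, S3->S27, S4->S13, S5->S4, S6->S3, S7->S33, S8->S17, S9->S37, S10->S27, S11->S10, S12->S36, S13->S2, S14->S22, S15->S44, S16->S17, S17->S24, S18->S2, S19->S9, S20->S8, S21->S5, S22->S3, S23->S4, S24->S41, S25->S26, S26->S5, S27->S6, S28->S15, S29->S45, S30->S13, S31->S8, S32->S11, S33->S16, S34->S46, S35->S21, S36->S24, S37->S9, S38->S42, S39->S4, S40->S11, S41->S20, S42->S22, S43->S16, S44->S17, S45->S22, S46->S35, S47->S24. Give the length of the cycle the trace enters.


Trace from S0 until a state repeats:
  S0 -> S40 -> S11 -> S10 -> S27 -> S6 -> S3 -> S27
S27 first seen at step 4, revisited at step 7.
Cycle length = 7 - 4 = 3

3


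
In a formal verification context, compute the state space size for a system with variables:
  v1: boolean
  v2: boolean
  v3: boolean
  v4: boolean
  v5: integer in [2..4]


State space = product of domain sizes of all variables.
Domain sizes:
  v1 (boolean): 2
  v2 (boolean): 2
  v3 (boolean): 2
  v4 (boolean): 2
  v5 (integer in [2..4]): 3
Product = 2 * 2 * 2 * 2 * 3 = 48

48


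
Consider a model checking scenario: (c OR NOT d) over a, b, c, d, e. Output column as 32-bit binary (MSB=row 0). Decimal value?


Formula: (c OR NOT d) over a, b, c, d, e (32 rows)
Evaluate each row (bits = a,b,c,d,e, MSB first):
  row 0 [00000]: (0 OR NOT 0) -> 1
  row 1 [00001]: (0 OR NOT 0) -> 1
  row 2 [00010]: (0 OR NOT 1) -> 0
  row 3 [00011]: (0 OR NOT 1) -> 0
  row 4 [00100]: (1 OR NOT 0) -> 1
  row 5 [00101]: (1 OR NOT 0) -> 1
  row 6 [00110]: (1 OR NOT 1) -> 1
  row 7 [00111]: (1 OR NOT 1) -> 1
  row 8 [01000]: (0 OR NOT 0) -> 1
  row 9 [01001]: (0 OR NOT 0) -> 1
  row 10 [01010]: (0 OR NOT 1) -> 0
  row 11 [01011]: (0 OR NOT 1) -> 0
  row 12 [01100]: (1 OR NOT 0) -> 1
  row 13 [01101]: (1 OR NOT 0) -> 1
  row 14 [01110]: (1 OR NOT 1) -> 1
  row 15 [01111]: (1 OR NOT 1) -> 1
  row 16 [10000]: (0 OR NOT 0) -> 1
  row 17 [10001]: (0 OR NOT 0) -> 1
  row 18 [10010]: (0 OR NOT 1) -> 0
  row 19 [10011]: (0 OR NOT 1) -> 0
  row 20 [10100]: (1 OR NOT 0) -> 1
  row 21 [10101]: (1 OR NOT 0) -> 1
  row 22 [10110]: (1 OR NOT 1) -> 1
  row 23 [10111]: (1 OR NOT 1) -> 1
  row 24 [11000]: (0 OR NOT 0) -> 1
  row 25 [11001]: (0 OR NOT 0) -> 1
  row 26 [11010]: (0 OR NOT 1) -> 0
  row 27 [11011]: (0 OR NOT 1) -> 0
  row 28 [11100]: (1 OR NOT 0) -> 1
  row 29 [11101]: (1 OR NOT 0) -> 1
  row 30 [11110]: (1 OR NOT 1) -> 1
  row 31 [11111]: (1 OR NOT 1) -> 1
Full result column, 4 rows per line (a,b,c fixed per line; d,e runs 00..11 left to right):
  rows 0-3 [a,b,c=000]: 1100  = hex C
  rows 4-7 [a,b,c=001]: 1111  = hex F
  rows 8-11 [a,b,c=010]: 1100  = hex C
  rows 12-15 [a,b,c=011]: 1111  = hex F
  rows 16-19 [a,b,c=100]: 1100  = hex C
  rows 20-23 [a,b,c=101]: 1111  = hex F
  rows 24-27 [a,b,c=110]: 1100  = hex C
  rows 28-31 [a,b,c=111]: 1111  = hex F
Output column (row 0 .. row 31) = 11001111110011111100111111001111
Output column grouped in 4s = 1100 1111 1100 1111 1100 1111 1100 1111 = 0xCFCFCFCF
Convert to decimal digit by digit (value = value*16 + digit):
  C -> 12
  12*16 + 15 (F) = 207
  207*16 + 12 (C) = 3324
  3324*16 + 15 (F) = 53199
  53199*16 + 12 (C) = 851196
  851196*16 + 15 (F) = 13619151
  13619151*16 + 12 (C) = 217906428
  217906428*16 + 15 (F) = 3486502863
Decimal = 3486502863

3486502863


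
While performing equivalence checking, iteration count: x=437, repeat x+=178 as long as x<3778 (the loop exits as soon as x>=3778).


Step 1: x goes from 437 toward 3778 by 178; the body runs while x<3778, so iterations = ceil((bound-start)/step)
Step 2: Distance=3341
Step 3: ceil(3341/178)=19

19


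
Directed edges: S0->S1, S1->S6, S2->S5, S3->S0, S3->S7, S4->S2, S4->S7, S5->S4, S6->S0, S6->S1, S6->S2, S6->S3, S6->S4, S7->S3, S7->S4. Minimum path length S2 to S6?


BFS layer-by-layer from S2:
  dist 0: {S2}
  dist 1: {S5}
  dist 2: {S4}
  dist 3: {S7}
  dist 4: {S3}
  dist 5: {S0}
  dist 6: {S1}
  dist 7: {S6}
  -> S6 reached at distance 7
Shortest path length = 7

7


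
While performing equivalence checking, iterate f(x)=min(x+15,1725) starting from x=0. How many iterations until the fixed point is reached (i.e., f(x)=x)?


Step 1: x=0, cap=1725, increment=15
Step 2: x grows by 15 each step until capped at 1725; fixed point is x=1725
Step 3: iterations = ceil(1725/15) = 115

115


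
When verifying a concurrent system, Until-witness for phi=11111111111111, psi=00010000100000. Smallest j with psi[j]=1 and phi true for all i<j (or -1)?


(phi U psi) at 0: need smallest j with psi[j]=1 and phi[i]=1 for all i in [0,j).
Scan from step 0:
  step 0: phi=1, psi=0 -> continue
  step 1: phi=1, psi=0 -> continue
  step 2: phi=1, psi=0 -> continue
  step 3: psi=1 and phi held for [0,3) -> witness found
Witness step = 3

3


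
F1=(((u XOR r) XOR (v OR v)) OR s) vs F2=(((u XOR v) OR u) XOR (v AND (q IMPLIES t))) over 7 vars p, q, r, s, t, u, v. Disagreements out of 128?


F1 = (((u XOR r) XOR (v OR v)) OR s)
F2 = (((u XOR v) OR u) XOR (v AND (q IMPLIES t)))
Evaluate both on each of 128 rows (bits = p,q,r,s,t,u,v):
  row 0 [0000000]: F1=0 F2=0 -> 0
  row 1 [0000001]: F1=1 F2=0 (differ) -> 1
  row 2 [0000010]: F1=1 F2=1 -> 0
  row 3 [0000011]: F1=0 F2=0 -> 0
  row 4 [0000100]: F1=0 F2=0 -> 0
  (every remaining row is evaluated the same way; all 128 results are listed next)
Full result column, 8 rows per line (p,q,r,s fixed per line; t,u,v runs 000..111 left to right):
  rows 0-7 [p,q,r,s=0000]: 01000100  (ones: 2)
  rows 8-15 [p,q,r,s=0001]: 11011101  (ones: 6)
  rows 16-23 [p,q,r,s=0010]: 10111011  (ones: 6)
  rows 24-31 [p,q,r,s=0011]: 11011101  (ones: 6)
  rows 32-39 [p,q,r,s=0100]: 00010100  (ones: 2)
  rows 40-47 [p,q,r,s=0101]: 10001101  (ones: 4)
  rows 48-55 [p,q,r,s=0110]: 11101011  (ones: 6)
  rows 56-63 [p,q,r,s=0111]: 10001101  (ones: 4)
  rows 64-71 [p,q,r,s=1000]: 01000100  (ones: 2)
  rows 72-79 [p,q,r,s=1001]: 11011101  (ones: 6)
  rows 80-87 [p,q,r,s=1010]: 10111011  (ones: 6)
  rows 88-95 [p,q,r,s=1011]: 11011101  (ones: 6)
  rows 96-103 [p,q,r,s=1100]: 00010100  (ones: 2)
  rows 104-111 [p,q,r,s=1101]: 10001101  (ones: 4)
  rows 112-119 [p,q,r,s=1110]: 11101011  (ones: 6)
  rows 120-127 [p,q,r,s=1111]: 10001101  (ones: 4)
Disagreements = 2+6+6+6+2+4+6+4+2+6+6+6+2+4+6+4 = 72

72


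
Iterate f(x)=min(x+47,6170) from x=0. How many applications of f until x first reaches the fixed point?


Step 1: x=0, cap=6170, increment=47
Step 2: x grows by 47 each step until capped at 6170; fixed point is x=6170
Step 3: iterations = ceil(6170/47) = 132

132


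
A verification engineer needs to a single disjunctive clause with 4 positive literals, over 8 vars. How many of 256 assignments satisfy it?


Step 1: Total=2^8=256
Step 2: Unsat when all 4 false: 2^4=16
Step 3: Sat=256-16=240

240


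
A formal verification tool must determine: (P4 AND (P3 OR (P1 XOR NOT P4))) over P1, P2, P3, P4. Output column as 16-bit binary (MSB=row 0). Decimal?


Formula: (P4 AND (P3 OR (P1 XOR NOT P4))) over P1, P2, P3, P4 (16 rows)
Evaluate each row (bits = P1,P2,P3,P4, MSB first):
  row 0 [0000]: (0 AND (0 OR (0 XOR NOT 0))) -> 0
  row 1 [0001]: (1 AND (0 OR (0 XOR NOT 1))) -> 0
  row 2 [0010]: (0 AND (1 OR (0 XOR NOT 0))) -> 0
  row 3 [0011]: (1 AND (1 OR (0 XOR NOT 1))) -> 1
  row 4 [0100]: (0 AND (0 OR (0 XOR NOT 0))) -> 0
  row 5 [0101]: (1 AND (0 OR (0 XOR NOT 1))) -> 0
  row 6 [0110]: (0 AND (1 OR (0 XOR NOT 0))) -> 0
  row 7 [0111]: (1 AND (1 OR (0 XOR NOT 1))) -> 1
  row 8 [1000]: (0 AND (0 OR (1 XOR NOT 0))) -> 0
  row 9 [1001]: (1 AND (0 OR (1 XOR NOT 1))) -> 1
  row 10 [1010]: (0 AND (1 OR (1 XOR NOT 0))) -> 0
  row 11 [1011]: (1 AND (1 OR (1 XOR NOT 1))) -> 1
  row 12 [1100]: (0 AND (0 OR (1 XOR NOT 0))) -> 0
  row 13 [1101]: (1 AND (0 OR (1 XOR NOT 1))) -> 1
  row 14 [1110]: (0 AND (1 OR (1 XOR NOT 0))) -> 0
  row 15 [1111]: (1 AND (1 OR (1 XOR NOT 1))) -> 1
Full result column, 4 rows per line (P1,P2 fixed per line; P3,P4 runs 00..11 left to right):
  rows 0-3 [P1,P2=00]: 0001  = hex 1
  rows 4-7 [P1,P2=01]: 0001  = hex 1
  rows 8-11 [P1,P2=10]: 0101  = hex 5
  rows 12-15 [P1,P2=11]: 0101  = hex 5
Output column (row 0 .. row 15) = 0001000101010101
Output column grouped in 4s = 0001 0001 0101 0101 = 0x1155
Convert to decimal digit by digit (value = value*16 + digit):
  1 -> 1
  1*16 + 1 = 17
  17*16 + 5 = 277
  277*16 + 5 = 4437
Decimal = 4437

4437


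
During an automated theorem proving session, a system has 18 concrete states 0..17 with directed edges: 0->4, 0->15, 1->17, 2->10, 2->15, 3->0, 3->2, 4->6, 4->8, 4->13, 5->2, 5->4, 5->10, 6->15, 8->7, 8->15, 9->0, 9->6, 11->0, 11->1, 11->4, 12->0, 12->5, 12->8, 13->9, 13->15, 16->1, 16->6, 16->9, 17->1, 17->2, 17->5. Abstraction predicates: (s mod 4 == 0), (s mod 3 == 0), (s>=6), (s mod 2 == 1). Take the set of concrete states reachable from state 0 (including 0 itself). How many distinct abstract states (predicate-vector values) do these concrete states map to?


BFS from 0:
Concrete reachable: {0, 4, 6, 7, 8, 9, 13, 15}
Abstract via predicates (s mod 4 == 0), (s mod 3 == 0), (s>=6), (s mod 2 == 1):
  (0,0,1,1) <- {7, 13}
  (0,1,1,0) <- {6}
  (0,1,1,1) <- {9, 15}
  (1,0,0,0) <- {4}
  (1,0,1,0) <- {8}
  (1,1,0,0) <- {0}
Distinct abstract states = 6

6


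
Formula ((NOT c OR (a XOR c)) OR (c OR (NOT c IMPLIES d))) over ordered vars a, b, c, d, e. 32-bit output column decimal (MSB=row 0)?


Formula: ((NOT c OR (a XOR c)) OR (c OR (NOT c IMPLIES d))) over a, b, c, d, e (32 rows)
Evaluate each row (bits = a,b,c,d,e, MSB first):
  row 0 [00000]: ((NOT 0 OR (0 XOR 0)) OR (0 OR (NOT 0 IMPLIES 0))) -> 1
  row 1 [00001]: ((NOT 0 OR (0 XOR 0)) OR (0 OR (NOT 0 IMPLIES 0))) -> 1
  row 2 [00010]: ((NOT 0 OR (0 XOR 0)) OR (0 OR (NOT 0 IMPLIES 1))) -> 1
  row 3 [00011]: ((NOT 0 OR (0 XOR 0)) OR (0 OR (NOT 0 IMPLIES 1))) -> 1
  row 4 [00100]: ((NOT 1 OR (0 XOR 1)) OR (1 OR (NOT 1 IMPLIES 0))) -> 1
  row 5 [00101]: ((NOT 1 OR (0 XOR 1)) OR (1 OR (NOT 1 IMPLIES 0))) -> 1
  row 6 [00110]: ((NOT 1 OR (0 XOR 1)) OR (1 OR (NOT 1 IMPLIES 1))) -> 1
  row 7 [00111]: ((NOT 1 OR (0 XOR 1)) OR (1 OR (NOT 1 IMPLIES 1))) -> 1
  row 8 [01000]: ((NOT 0 OR (0 XOR 0)) OR (0 OR (NOT 0 IMPLIES 0))) -> 1
  row 9 [01001]: ((NOT 0 OR (0 XOR 0)) OR (0 OR (NOT 0 IMPLIES 0))) -> 1
  row 10 [01010]: ((NOT 0 OR (0 XOR 0)) OR (0 OR (NOT 0 IMPLIES 1))) -> 1
  row 11 [01011]: ((NOT 0 OR (0 XOR 0)) OR (0 OR (NOT 0 IMPLIES 1))) -> 1
  row 12 [01100]: ((NOT 1 OR (0 XOR 1)) OR (1 OR (NOT 1 IMPLIES 0))) -> 1
  row 13 [01101]: ((NOT 1 OR (0 XOR 1)) OR (1 OR (NOT 1 IMPLIES 0))) -> 1
  row 14 [01110]: ((NOT 1 OR (0 XOR 1)) OR (1 OR (NOT 1 IMPLIES 1))) -> 1
  row 15 [01111]: ((NOT 1 OR (0 XOR 1)) OR (1 OR (NOT 1 IMPLIES 1))) -> 1
  row 16 [10000]: ((NOT 0 OR (1 XOR 0)) OR (0 OR (NOT 0 IMPLIES 0))) -> 1
  row 17 [10001]: ((NOT 0 OR (1 XOR 0)) OR (0 OR (NOT 0 IMPLIES 0))) -> 1
  row 18 [10010]: ((NOT 0 OR (1 XOR 0)) OR (0 OR (NOT 0 IMPLIES 1))) -> 1
  row 19 [10011]: ((NOT 0 OR (1 XOR 0)) OR (0 OR (NOT 0 IMPLIES 1))) -> 1
  row 20 [10100]: ((NOT 1 OR (1 XOR 1)) OR (1 OR (NOT 1 IMPLIES 0))) -> 1
  row 21 [10101]: ((NOT 1 OR (1 XOR 1)) OR (1 OR (NOT 1 IMPLIES 0))) -> 1
  row 22 [10110]: ((NOT 1 OR (1 XOR 1)) OR (1 OR (NOT 1 IMPLIES 1))) -> 1
  row 23 [10111]: ((NOT 1 OR (1 XOR 1)) OR (1 OR (NOT 1 IMPLIES 1))) -> 1
  row 24 [11000]: ((NOT 0 OR (1 XOR 0)) OR (0 OR (NOT 0 IMPLIES 0))) -> 1
  row 25 [11001]: ((NOT 0 OR (1 XOR 0)) OR (0 OR (NOT 0 IMPLIES 0))) -> 1
  row 26 [11010]: ((NOT 0 OR (1 XOR 0)) OR (0 OR (NOT 0 IMPLIES 1))) -> 1
  row 27 [11011]: ((NOT 0 OR (1 XOR 0)) OR (0 OR (NOT 0 IMPLIES 1))) -> 1
  row 28 [11100]: ((NOT 1 OR (1 XOR 1)) OR (1 OR (NOT 1 IMPLIES 0))) -> 1
  row 29 [11101]: ((NOT 1 OR (1 XOR 1)) OR (1 OR (NOT 1 IMPLIES 0))) -> 1
  row 30 [11110]: ((NOT 1 OR (1 XOR 1)) OR (1 OR (NOT 1 IMPLIES 1))) -> 1
  row 31 [11111]: ((NOT 1 OR (1 XOR 1)) OR (1 OR (NOT 1 IMPLIES 1))) -> 1
Full result column, 4 rows per line (a,b,c fixed per line; d,e runs 00..11 left to right):
  rows 0-3 [a,b,c=000]: 1111  = hex F
  rows 4-7 [a,b,c=001]: 1111  = hex F
  rows 8-11 [a,b,c=010]: 1111  = hex F
  rows 12-15 [a,b,c=011]: 1111  = hex F
  rows 16-19 [a,b,c=100]: 1111  = hex F
  rows 20-23 [a,b,c=101]: 1111  = hex F
  rows 24-27 [a,b,c=110]: 1111  = hex F
  rows 28-31 [a,b,c=111]: 1111  = hex F
Output column (row 0 .. row 31) = 11111111111111111111111111111111
Output column grouped in 4s = 1111 1111 1111 1111 1111 1111 1111 1111 = 0xFFFFFFFF
Convert to decimal digit by digit (value = value*16 + digit):
  F -> 15
  15*16 + 15 (F) = 255
  255*16 + 15 (F) = 4095
  4095*16 + 15 (F) = 65535
  65535*16 + 15 (F) = 1048575
  1048575*16 + 15 (F) = 16777215
  16777215*16 + 15 (F) = 268435455
  268435455*16 + 15 (F) = 4294967295
Decimal = 4294967295

4294967295
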